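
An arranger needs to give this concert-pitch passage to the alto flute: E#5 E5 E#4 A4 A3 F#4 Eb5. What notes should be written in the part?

A#5 A5 A#4 D5 D4 B4 Ab5

The alto flute sounds a perfect fourth below written, so the written part must be a perfect fourth above concert — transpose each note up.
E#5 -> A#5
E5 -> A5
E#4 -> A#4
A4 -> D5
A3 -> D4
F#4 -> B4
Eb5 -> Ab5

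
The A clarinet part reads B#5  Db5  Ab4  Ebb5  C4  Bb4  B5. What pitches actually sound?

G##5 Bb4 F4 Cb5 A3 G4 G#5

Written C4 on the A clarinet sounds as A3, a minor third lower; apply that shift to every note.
B#5 -> G##5
Db5 -> Bb4
Ab4 -> F4
Ebb5 -> Cb5
C4 -> A3
Bb4 -> G4
B5 -> G#5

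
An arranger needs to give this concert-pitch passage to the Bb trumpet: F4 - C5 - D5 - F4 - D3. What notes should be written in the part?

G4 D5 E5 G4 E3

The Bb trumpet sounds a major second below written, so the written part must be a major second above concert — transpose each note up.
F4 gives G4
C5 gives D5
D5 gives E5
F4 gives G4
D3 gives E3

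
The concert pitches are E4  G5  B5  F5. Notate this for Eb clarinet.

Written C4 sounds as Eb4 on the Eb clarinet, so concert pitches are written a minor third down.
E4 to C#4
G5 to E5
B5 to G#5
F5 to D5

C#4 E5 G#5 D5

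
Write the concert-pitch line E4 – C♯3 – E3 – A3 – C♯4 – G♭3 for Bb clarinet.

Written C4 sounds as Bb3 on the Bb clarinet, so concert pitches are written a major second up.
E4 -> F#4
C#3 -> D#3
E3 -> F#3
A3 -> B3
C#4 -> D#4
Gb3 -> Ab3

F#4 D#3 F#3 B3 D#4 Ab3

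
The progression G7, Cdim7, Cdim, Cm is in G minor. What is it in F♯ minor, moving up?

F#7 Bdim7 Bdim Bm

G minor up to F♯ minor is a major seventh; each chord root moves by that interval while the quality stays the same.
G7: root G up a major seventh → F#, giving F#7.
Cdim7: root C up a major seventh → B, giving Bdim7.
Cdim: root C up a major seventh → B, giving Bdim.
Cm: root C up a major seventh → B, giving Bm.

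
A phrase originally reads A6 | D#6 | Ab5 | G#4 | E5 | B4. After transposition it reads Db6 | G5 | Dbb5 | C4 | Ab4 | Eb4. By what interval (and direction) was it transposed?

down an augmented fifth

Take the first pair: A6 → Db6. A to D spans 5 letter names, so the interval is some kind of fifth.
Db6 to A6 is 8 semitones, which makes it an augmented fifth; the second version is lower, so the direction is down.
Checking another pair — B4 → Eb4 — gives the same interval.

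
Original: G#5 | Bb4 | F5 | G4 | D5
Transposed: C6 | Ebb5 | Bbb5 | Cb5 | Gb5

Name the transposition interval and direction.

up a diminished fourth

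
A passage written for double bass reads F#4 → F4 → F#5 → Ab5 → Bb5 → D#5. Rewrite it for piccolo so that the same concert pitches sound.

First find concert pitch: the double bass sounds a perfect octave below written, so F#4 F4 F#5 Ab5 Bb5 D#5 sounds F#3 F3 F#4 Ab4 Bb4 D#4.
Then write for piccolo: it sounds a perfect octave above written, so the part must be a perfect octave below concert.
F#3 → F#2
F3 → F2
F#4 → F#3
Ab4 → Ab3
Bb4 → Bb3
D#4 → D#3

F#2 F2 F#3 Ab3 Bb3 D#3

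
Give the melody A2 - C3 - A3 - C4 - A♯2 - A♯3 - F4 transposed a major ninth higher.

B3 D4 B4 D5 B#3 B#4 G5

A2 to B3
C3 to D4
A3 to B4
C4 to D5
A#2 to B#3
A#3 to B#4
F4 to G5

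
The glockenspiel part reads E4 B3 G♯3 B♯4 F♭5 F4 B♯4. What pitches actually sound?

E6 B5 G#5 B#6 Fb7 F6 B#6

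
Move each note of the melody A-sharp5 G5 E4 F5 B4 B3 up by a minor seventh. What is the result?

G#6 F6 D5 Eb6 A5 A4

A#5 -> G#6
G5 -> F6
E4 -> D5
F5 -> Eb6
B4 -> A5
B3 -> A4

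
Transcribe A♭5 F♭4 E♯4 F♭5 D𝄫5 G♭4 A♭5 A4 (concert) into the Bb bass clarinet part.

Bb6 Gb5 F##5 Gb6 Ebb6 Ab5 Bb6 B5

Written C4 sounds as Bb2 on the Bb bass clarinet, so concert pitches are written a major ninth up.
Ab5 gives Bb6
Fb4 gives Gb5
E#4 gives F##5
Fb5 gives Gb6
Dbb5 gives Ebb6
Gb4 gives Ab5
Ab5 gives Bb6
A4 gives B5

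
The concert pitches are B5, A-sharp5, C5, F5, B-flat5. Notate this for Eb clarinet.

G#5 F##5 A4 D5 G5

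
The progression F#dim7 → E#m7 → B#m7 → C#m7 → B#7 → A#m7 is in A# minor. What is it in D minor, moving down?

A# minor down to D minor is an augmented fifth; each chord root moves by that interval while the quality stays the same.
F#dim7: root F# down an augmented fifth → Bb, giving Bbdim7.
E#m7: root E# down an augmented fifth → A, giving Am7.
B#m7: root B# down an augmented fifth → E, giving Em7.
C#m7: root C# down an augmented fifth → F, giving Fm7.
B#7: root B# down an augmented fifth → E, giving E7.
A#m7: root A# down an augmented fifth → D, giving Dm7.

Bbdim7 Am7 Em7 Fm7 E7 Dm7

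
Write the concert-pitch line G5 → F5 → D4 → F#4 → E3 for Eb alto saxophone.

E6 D6 B4 D#5 C#4

Written C4 sounds as Eb3 on the Eb alto saxophone, so concert pitches are written a major sixth up.
G5 -> E6
F5 -> D6
D4 -> B4
F#4 -> D#5
E3 -> C#4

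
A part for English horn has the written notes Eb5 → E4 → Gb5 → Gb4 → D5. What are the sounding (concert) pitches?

The English horn sounds a perfect fifth below written, so transpose each written note down a perfect fifth.
Eb5 -> Ab4
E4 -> A3
Gb5 -> Cb5
Gb4 -> Cb4
D5 -> G4

Ab4 A3 Cb5 Cb4 G4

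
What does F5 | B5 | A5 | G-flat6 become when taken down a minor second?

E5 A#5 G#5 F6

F5 -> E5
B5 -> A#5
A5 -> G#5
Gb6 -> F6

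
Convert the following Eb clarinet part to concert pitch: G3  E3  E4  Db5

Bb3 G3 G4 Fb5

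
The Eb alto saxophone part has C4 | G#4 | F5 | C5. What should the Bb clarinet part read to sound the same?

F3 C#4 Bb4 F4

First find concert pitch: the Eb alto saxophone sounds a major sixth below written, so C4 G#4 F5 C5 sounds Eb3 B3 Ab4 Eb4.
Then write for Bb clarinet: it sounds a major second below written, so the part must be a major second above concert.
Eb3 → F3
B3 → C#4
Ab4 → Bb4
Eb4 → F4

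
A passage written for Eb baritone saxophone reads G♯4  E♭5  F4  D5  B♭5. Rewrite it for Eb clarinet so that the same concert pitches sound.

G#2 Eb3 F2 D3 Bb3

First find concert pitch: the Eb baritone saxophone sounds a major thirteenth below written, so G♯4 E♭5 F4 D5 B♭5 sounds B2 Gb3 Ab2 F3 Db4.
Then write for Eb clarinet: it sounds a minor third above written, so the part must be a minor third below concert.
B2 → G#2
Gb3 → Eb3
Ab2 → F2
F3 → D3
Db4 → Bb3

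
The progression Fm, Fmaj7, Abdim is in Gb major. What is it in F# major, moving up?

E#m E#maj7 G#dim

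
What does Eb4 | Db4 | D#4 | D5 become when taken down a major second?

Db4 Cb4 C#4 C5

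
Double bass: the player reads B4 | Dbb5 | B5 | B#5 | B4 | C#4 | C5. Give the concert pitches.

B3 Dbb4 B4 B#4 B3 C#3 C4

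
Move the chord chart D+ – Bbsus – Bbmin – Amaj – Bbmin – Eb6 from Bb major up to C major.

E+ Csus Cmin Bmaj Cmin F6

Bb major up to C major is a major second; each chord root moves by that interval while the quality stays the same.
D+: root D up a major second → E, giving E+.
Bbsus: root Bb up a major second → C, giving Csus.
Bbmin: root Bb up a major second → C, giving Cmin.
Amaj: root A up a major second → B, giving Bmaj.
Bbmin: root Bb up a major second → C, giving Cmin.
Eb6: root Eb up a major second → F, giving F6.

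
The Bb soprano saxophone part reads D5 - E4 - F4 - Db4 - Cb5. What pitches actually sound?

C5 D4 Eb4 Cb4 Bbb4

The Bb soprano saxophone sounds a major second below written, so transpose each written note down a major second.
D5 -> C5
E4 -> D4
F4 -> Eb4
Db4 -> Cb4
Cb5 -> Bbb4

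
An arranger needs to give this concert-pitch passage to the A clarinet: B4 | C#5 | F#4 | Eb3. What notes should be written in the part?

Written C4 sounds as A3 on the A clarinet, so concert pitches are written a minor third up.
B4 -> D5
C#5 -> E5
F#4 -> A4
Eb3 -> Gb3

D5 E5 A4 Gb3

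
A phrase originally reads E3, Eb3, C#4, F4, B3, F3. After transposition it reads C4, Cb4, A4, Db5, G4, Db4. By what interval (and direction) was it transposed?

Take the first pair: E3 → C4. E to C spans 6 letter names, so the interval is some kind of sixth.
E3 to C4 is 8 semitones, which makes it a minor sixth; the second version is higher, so the direction is up.
Checking another pair — F3 → Db4 — gives the same interval.

up a minor sixth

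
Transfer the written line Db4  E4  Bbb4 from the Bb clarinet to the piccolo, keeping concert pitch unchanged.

First find concert pitch: the Bb clarinet sounds a major second below written, so Db4 E4 Bbb4 sounds Cb4 D4 Abb4.
Then write for piccolo: it sounds a perfect octave above written, so the part must be a perfect octave below concert.
Cb4 → Cb3
D4 → D3
Abb4 → Abb3

Cb3 D3 Abb3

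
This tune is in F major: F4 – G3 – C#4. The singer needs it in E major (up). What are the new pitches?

E5 F#4 B#4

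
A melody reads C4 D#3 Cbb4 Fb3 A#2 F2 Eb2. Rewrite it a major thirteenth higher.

A5 B#4 Abb5 Db5 F##4 D4 C4

C4 up a major thirteenth is A5.
A major thirteenth up from D#3 gives B#4.
Cbb4 up a major thirteenth is Abb5.
Fb3 up a major thirteenth is Db5.
A major thirteenth up from A#2 gives F##4.
F2 up a major thirteenth is D4.
A major thirteenth up from Eb2 gives C4.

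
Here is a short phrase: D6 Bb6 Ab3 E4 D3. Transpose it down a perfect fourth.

D6 becomes A5
Bb6 becomes F6
Ab3 becomes Eb3
E4 becomes B3
D3 becomes A2

A5 F6 Eb3 B3 A2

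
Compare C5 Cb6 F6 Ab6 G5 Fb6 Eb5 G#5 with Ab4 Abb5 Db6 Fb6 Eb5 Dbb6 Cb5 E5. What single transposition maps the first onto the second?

From C5 to Ab4 is 3 letter names — a third of some quality.
Ab4 to C5 is 4 semitones, which makes it a major third; the second version is lower, so the direction is down.
Checking another pair — G#5 → E5 — gives the same interval.

down a major third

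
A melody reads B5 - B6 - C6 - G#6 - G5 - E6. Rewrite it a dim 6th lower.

D##5 D##6 E#5 B##5 B#4 G##5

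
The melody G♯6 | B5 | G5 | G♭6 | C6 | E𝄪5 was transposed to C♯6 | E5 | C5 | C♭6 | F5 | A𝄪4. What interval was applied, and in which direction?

From G#6 to C#6 is 5 letter names — a fifth of some quality.
C#6 to G#6 is 7 semitones, which makes it a perfect fifth; the second version is lower, so the direction is down.
Checking another pair — E##5 → A##4 — gives the same interval.

down a perfect fifth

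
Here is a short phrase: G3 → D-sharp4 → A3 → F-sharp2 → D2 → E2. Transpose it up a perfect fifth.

G3 to D4
D#4 to A#4
A3 to E4
F#2 to C#3
D2 to A2
E2 to B2

D4 A#4 E4 C#3 A2 B2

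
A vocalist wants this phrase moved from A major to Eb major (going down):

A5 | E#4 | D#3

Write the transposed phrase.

Eb5 B3 A2

A major to Eb major down is an augmented fourth, so every note moves down by that interval.
A5 -> Eb5
E#4 -> B3
D#3 -> A2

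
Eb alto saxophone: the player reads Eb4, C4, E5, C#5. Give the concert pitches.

Written C4 on the Eb alto saxophone sounds as Eb3, a major sixth lower; apply that shift to every note.
Eb4 → Gb3
C4 → Eb3
E5 → G4
C#5 → E4

Gb3 Eb3 G4 E4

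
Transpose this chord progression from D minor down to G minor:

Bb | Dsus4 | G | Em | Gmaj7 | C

D minor down to G minor is a perfect fifth; each chord root moves by that interval while the quality stays the same.
Bb: root Bb down a perfect fifth → Eb, giving Eb.
Dsus4: root D down a perfect fifth → G, giving Gsus4.
G: root G down a perfect fifth → C, giving C.
Em: root E down a perfect fifth → A, giving Am.
Gmaj7: root G down a perfect fifth → C, giving Cmaj7.
C: root C down a perfect fifth → F, giving F.

Eb Gsus4 C Am Cmaj7 F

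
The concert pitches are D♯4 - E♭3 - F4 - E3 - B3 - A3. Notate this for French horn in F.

Written C4 sounds as F3 on the French horn in F, so concert pitches are written a perfect fifth up.
D#4 becomes A#4
Eb3 becomes Bb3
F4 becomes C5
E3 becomes B3
B3 becomes F#4
A3 becomes E4

A#4 Bb3 C5 B3 F#4 E4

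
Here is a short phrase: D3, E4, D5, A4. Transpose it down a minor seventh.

D3 gives E2
E4 gives F#3
D5 gives E4
A4 gives B3

E2 F#3 E4 B3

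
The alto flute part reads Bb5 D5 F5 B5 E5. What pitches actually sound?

F5 A4 C5 F#5 B4

The alto flute sounds a perfect fourth below written, so transpose each written note down a perfect fourth.
Bb5 gives F5
D5 gives A4
F5 gives C5
B5 gives F#5
E5 gives B4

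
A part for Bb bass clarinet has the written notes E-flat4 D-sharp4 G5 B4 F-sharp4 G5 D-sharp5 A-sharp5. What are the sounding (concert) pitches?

Written C4 on the Bb bass clarinet sounds as Bb2, a major ninth lower; apply that shift to every note.
Eb4 to Db3
D#4 to C#3
G5 to F4
B4 to A3
F#4 to E3
G5 to F4
D#5 to C#4
A#5 to G#4

Db3 C#3 F4 A3 E3 F4 C#4 G#4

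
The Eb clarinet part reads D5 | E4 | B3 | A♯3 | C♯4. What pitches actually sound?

F5 G4 D4 C#4 E4

The Eb clarinet sounds a minor third above written, so transpose each written note up a minor third.
D5 -> F5
E4 -> G4
B3 -> D4
A#3 -> C#4
C#4 -> E4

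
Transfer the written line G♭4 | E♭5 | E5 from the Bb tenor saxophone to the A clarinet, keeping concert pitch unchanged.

First find concert pitch: the Bb tenor saxophone sounds a major ninth below written, so G♭4 E♭5 E5 sounds Fb3 Db4 D4.
Then write for A clarinet: it sounds a minor third below written, so the part must be a minor third above concert.
Fb3 → Abb3
Db4 → Fb4
D4 → F4

Abb3 Fb4 F4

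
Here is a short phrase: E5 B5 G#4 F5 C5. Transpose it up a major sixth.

E5: a sixth up reaches C, and 9 semitones makes it C#6.
A major sixth up from B5 gives G#6.
A major sixth up from G#4 gives E#5.
A major sixth up from F5 gives D6.
C5: a sixth up reaches A, and 9 semitones makes it A5.

C#6 G#6 E#5 D6 A5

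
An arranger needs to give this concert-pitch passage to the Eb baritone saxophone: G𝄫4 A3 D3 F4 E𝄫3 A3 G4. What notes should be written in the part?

The Eb baritone saxophone sounds a major thirteenth below written, so the written part must be a major thirteenth above concert — transpose each note up.
Gbb4 -> Ebb6
A3 -> F#5
D3 -> B4
F4 -> D6
Ebb3 -> Cb5
A3 -> F#5
G4 -> E6

Ebb6 F#5 B4 D6 Cb5 F#5 E6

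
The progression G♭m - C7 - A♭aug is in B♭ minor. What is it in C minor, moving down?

B♭ minor down to C minor is a minor seventh; each chord root moves by that interval while the quality stays the same.
G♭m: root G♭ down a minor seventh → Ab, giving Abm.
C7: root C down a minor seventh → D, giving D7.
A♭aug: root A♭ down a minor seventh → Bb, giving Bbaug.

Abm D7 Bbaug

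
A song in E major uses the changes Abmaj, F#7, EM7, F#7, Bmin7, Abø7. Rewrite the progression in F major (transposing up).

E major up to F major is a minor second; each chord root moves by that interval while the quality stays the same.
Abmaj: root Ab up a minor second → Bbb, giving Bbbmaj.
F#7: root F# up a minor second → G, giving G7.
EM7: root E up a minor second → F, giving FM7.
F#7: root F# up a minor second → G, giving G7.
Bmin7: root B up a minor second → C, giving Cmin7.
Abø7: root Ab up a minor second → Bbb, giving Bbbø7.

Bbbmaj G7 FM7 G7 Cmin7 Bbbø7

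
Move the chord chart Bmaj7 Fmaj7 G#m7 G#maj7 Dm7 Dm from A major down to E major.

F#maj7 Cmaj7 D#m7 D#maj7 Am7 Am

A major down to E major is a perfect fourth; each chord root moves by that interval while the quality stays the same.
Bmaj7: root B down a perfect fourth → F#, giving F#maj7.
Fmaj7: root F down a perfect fourth → C, giving Cmaj7.
G#m7: root G# down a perfect fourth → D#, giving D#m7.
G#maj7: root G# down a perfect fourth → D#, giving D#maj7.
Dm7: root D down a perfect fourth → A, giving Am7.
Dm: root D down a perfect fourth → A, giving Am.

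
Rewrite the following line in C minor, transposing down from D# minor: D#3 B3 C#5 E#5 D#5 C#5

From D# down to C is an augmented second; apply that to each pitch.
D#3 -> C3
B3 -> Ab3
C#5 -> Bb4
E#5 -> D5
D#5 -> C5
C#5 -> Bb4

C3 Ab3 Bb4 D5 C5 Bb4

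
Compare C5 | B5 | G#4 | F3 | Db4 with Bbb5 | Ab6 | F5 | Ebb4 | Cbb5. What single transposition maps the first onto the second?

Take the first pair: C5 → Bbb5. C to B spans 7 letter names, so the interval is some kind of seventh.
C5 to Bbb5 is 9 semitones, which makes it a diminished seventh; the second version is higher, so the direction is up.
Checking another pair — Db4 → Cbb5 — gives the same interval.

up a diminished seventh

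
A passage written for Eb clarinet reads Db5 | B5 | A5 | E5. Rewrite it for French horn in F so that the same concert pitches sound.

Cb6 A6 G6 D6

First find concert pitch: the Eb clarinet sounds a minor third above written, so Db5 B5 A5 E5 sounds Fb5 D6 C6 G5.
Then write for French horn in F: it sounds a perfect fifth below written, so the part must be a perfect fifth above concert.
Fb5 → Cb6
D6 → A6
C6 → G6
G5 → D6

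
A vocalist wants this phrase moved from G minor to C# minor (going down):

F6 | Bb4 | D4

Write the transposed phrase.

From G down to C# is a diminished fifth; apply that to each pitch.
F6 to B5
Bb4 to E4
D4 to G#3

B5 E4 G#3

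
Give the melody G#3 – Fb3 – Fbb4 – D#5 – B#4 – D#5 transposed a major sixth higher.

E#4 Db4 Dbb5 B#5 G##5 B#5

G#3 gives E#4
Fb3 gives Db4
Fbb4 gives Dbb5
D#5 gives B#5
B#4 gives G##5
D#5 gives B#5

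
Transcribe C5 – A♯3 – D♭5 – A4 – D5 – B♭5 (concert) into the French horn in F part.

G5 E#4 Ab5 E5 A5 F6

Written C4 sounds as F3 on the French horn in F, so concert pitches are written a perfect fifth up.
C5 gives G5
A#3 gives E#4
Db5 gives Ab5
A4 gives E5
D5 gives A5
Bb5 gives F6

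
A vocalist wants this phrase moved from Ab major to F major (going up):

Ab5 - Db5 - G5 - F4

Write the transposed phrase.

Ab major to F major up is a major sixth, so every note moves up by that interval.
Ab5 -> F6
Db5 -> Bb5
G5 -> E6
F4 -> D5

F6 Bb5 E6 D5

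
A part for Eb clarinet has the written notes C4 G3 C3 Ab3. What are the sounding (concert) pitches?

The Eb clarinet sounds a minor third above written, so transpose each written note up a minor third.
C4 to Eb4
G3 to Bb3
C3 to Eb3
Ab3 to Cb4

Eb4 Bb3 Eb3 Cb4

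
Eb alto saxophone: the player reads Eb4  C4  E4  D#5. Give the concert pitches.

Gb3 Eb3 G3 F#4

The Eb alto saxophone sounds a major sixth below written, so transpose each written note down a major sixth.
Eb4 → Gb3
C4 → Eb3
E4 → G3
D#5 → F#4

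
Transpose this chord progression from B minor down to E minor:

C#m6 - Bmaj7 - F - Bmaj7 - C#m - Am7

F#m6 Emaj7 Bb Emaj7 F#m Dm7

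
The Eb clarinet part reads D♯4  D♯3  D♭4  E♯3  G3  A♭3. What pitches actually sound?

Written C4 on the Eb clarinet sounds as Eb4, a minor third higher; apply that shift to every note.
D#4 -> F#4
D#3 -> F#3
Db4 -> Fb4
E#3 -> G#3
G3 -> Bb3
Ab3 -> Cb4

F#4 F#3 Fb4 G#3 Bb3 Cb4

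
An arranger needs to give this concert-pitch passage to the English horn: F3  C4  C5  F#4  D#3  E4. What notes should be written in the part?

The English horn sounds a perfect fifth below written, so the written part must be a perfect fifth above concert — transpose each note up.
F3 becomes C4
C4 becomes G4
C5 becomes G5
F#4 becomes C#5
D#3 becomes A#3
E4 becomes B4

C4 G4 G5 C#5 A#3 B4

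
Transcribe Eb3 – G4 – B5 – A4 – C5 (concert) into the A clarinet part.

The A clarinet sounds a minor third below written, so the written part must be a minor third above concert — transpose each note up.
Eb3 to Gb3
G4 to Bb4
B5 to D6
A4 to C5
C5 to Eb5

Gb3 Bb4 D6 C5 Eb5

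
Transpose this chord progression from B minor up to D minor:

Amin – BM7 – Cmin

Cmin DM7 Ebmin

B minor up to D minor is a minor third; each chord root moves by that interval while the quality stays the same.
Amin: root A up a minor third → C, giving Cmin.
BM7: root B up a minor third → D, giving DM7.
Cmin: root C up a minor third → Eb, giving Ebmin.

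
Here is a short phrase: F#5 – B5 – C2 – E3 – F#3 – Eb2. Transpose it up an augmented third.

F#5 gives A##5
B5 gives D##6
C2 gives E#2
E3 gives G##3
F#3 gives A##3
Eb2 gives G#2

A##5 D##6 E#2 G##3 A##3 G#2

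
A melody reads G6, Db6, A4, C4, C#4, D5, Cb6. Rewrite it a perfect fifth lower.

G6 gives C6
Db6 gives Gb5
A4 gives D4
C4 gives F3
C#4 gives F#3
D5 gives G4
Cb6 gives Fb5

C6 Gb5 D4 F3 F#3 G4 Fb5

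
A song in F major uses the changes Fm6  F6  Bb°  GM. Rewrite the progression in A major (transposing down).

Am6 A6 D° BM

F major down to A major is a minor sixth; each chord root moves by that interval while the quality stays the same.
Fm6: root F down a minor sixth → A, giving Am6.
F6: root F down a minor sixth → A, giving A6.
Bb°: root Bb down a minor sixth → D, giving D°.
GM: root G down a minor sixth → B, giving BM.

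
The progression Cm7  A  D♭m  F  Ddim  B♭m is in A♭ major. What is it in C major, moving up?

A♭ major up to C major is a major third; each chord root moves by that interval while the quality stays the same.
Cm7: root C up a major third → E, giving Em7.
A: root A up a major third → C#, giving C#.
D♭m: root D♭ up a major third → F, giving Fm.
F: root F up a major third → A, giving A.
Ddim: root D up a major third → F#, giving F#dim.
B♭m: root B♭ up a major third → D, giving Dm.

Em7 C# Fm A F#dim Dm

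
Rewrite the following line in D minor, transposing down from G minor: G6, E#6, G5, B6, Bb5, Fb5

D6 B#5 D5 F#6 F5 Cb5

From G down to D is a perfect fourth; apply that to each pitch.
G6 becomes D6
E#6 becomes B#5
G5 becomes D5
B6 becomes F#6
Bb5 becomes F5
Fb5 becomes Cb5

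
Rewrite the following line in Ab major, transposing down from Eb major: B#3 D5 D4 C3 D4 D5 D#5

From Eb down to Ab is a perfect fifth; apply that to each pitch.
B#3 -> E#3
D5 -> G4
D4 -> G3
C3 -> F2
D4 -> G3
D5 -> G4
D#5 -> G#4

E#3 G4 G3 F2 G3 G4 G#4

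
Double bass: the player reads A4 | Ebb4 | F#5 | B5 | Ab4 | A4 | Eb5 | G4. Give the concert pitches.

Written C4 on the double bass sounds as C3, a perfect octave lower; apply that shift to every note.
A4 to A3
Ebb4 to Ebb3
F#5 to F#4
B5 to B4
Ab4 to Ab3
A4 to A3
Eb5 to Eb4
G4 to G3

A3 Ebb3 F#4 B4 Ab3 A3 Eb4 G3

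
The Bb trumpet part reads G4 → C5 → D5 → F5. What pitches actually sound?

F4 Bb4 C5 Eb5

The Bb trumpet sounds a major second below written, so transpose each written note down a major second.
G4 becomes F4
C5 becomes Bb4
D5 becomes C5
F5 becomes Eb5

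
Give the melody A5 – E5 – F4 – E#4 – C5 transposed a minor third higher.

A5 gives C6
E5 gives G5
F4 gives Ab4
E#4 gives G#4
C5 gives Eb5

C6 G5 Ab4 G#4 Eb5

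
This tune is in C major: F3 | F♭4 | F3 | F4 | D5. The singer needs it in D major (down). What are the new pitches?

G2 Gb3 G2 G3 E4

From C down to D is a minor seventh; apply that to each pitch.
F3 becomes G2
Fb4 becomes Gb3
F3 becomes G2
F4 becomes G3
D5 becomes E4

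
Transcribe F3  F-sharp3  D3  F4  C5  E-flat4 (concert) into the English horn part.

C4 C#4 A3 C5 G5 Bb4

The English horn sounds a perfect fifth below written, so the written part must be a perfect fifth above concert — transpose each note up.
F3 -> C4
F#3 -> C#4
D3 -> A3
F4 -> C5
C5 -> G5
Eb4 -> Bb4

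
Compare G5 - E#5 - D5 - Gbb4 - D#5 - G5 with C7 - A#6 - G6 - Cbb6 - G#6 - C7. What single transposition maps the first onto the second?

up a perfect eleventh

From G5 to C7 is 11 letter names — an eleventh of some quality.
G5 to C7 is 17 semitones, which makes it a perfect eleventh; the second version is higher, so the direction is up.
Checking another pair — G5 → C7 — gives the same interval.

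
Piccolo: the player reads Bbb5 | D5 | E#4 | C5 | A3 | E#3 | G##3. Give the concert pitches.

Written C4 on the piccolo sounds as C5, a perfect octave higher; apply that shift to every note.
Bbb5 -> Bbb6
D5 -> D6
E#4 -> E#5
C5 -> C6
A3 -> A4
E#3 -> E#4
G##3 -> G##4

Bbb6 D6 E#5 C6 A4 E#4 G##4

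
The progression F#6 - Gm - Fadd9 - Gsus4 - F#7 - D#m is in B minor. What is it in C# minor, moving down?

G#6 Am Gadd9 Asus4 G#7 E#m

B minor down to C# minor is a minor seventh; each chord root moves by that interval while the quality stays the same.
F#6: root F# down a minor seventh → G#, giving G#6.
Gm: root G down a minor seventh → A, giving Am.
Fadd9: root F down a minor seventh → G, giving Gadd9.
Gsus4: root G down a minor seventh → A, giving Asus4.
F#7: root F# down a minor seventh → G#, giving G#7.
D#m: root D# down a minor seventh → E#, giving E#m.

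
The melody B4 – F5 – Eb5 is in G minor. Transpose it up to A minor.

G minor to A minor up is a major second, so every note moves up by that interval.
B4 to C#5
F5 to G5
Eb5 to F5

C#5 G5 F5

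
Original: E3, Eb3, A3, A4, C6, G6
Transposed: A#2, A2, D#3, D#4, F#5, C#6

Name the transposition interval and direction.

Take the first pair: E3 → A#2. E to A spans 5 letter names, so the interval is some kind of fifth.
A#2 to E3 is 6 semitones, which makes it a diminished fifth; the second version is lower, so the direction is down.
Checking another pair — G6 → C#6 — gives the same interval.

down a diminished fifth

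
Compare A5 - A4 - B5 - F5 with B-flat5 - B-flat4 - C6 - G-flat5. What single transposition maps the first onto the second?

up a minor second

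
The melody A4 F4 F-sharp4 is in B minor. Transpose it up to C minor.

Bb4 Gb4 G4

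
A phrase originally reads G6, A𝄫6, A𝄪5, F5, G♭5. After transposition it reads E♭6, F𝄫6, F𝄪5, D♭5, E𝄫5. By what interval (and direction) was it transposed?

Take the first pair: G6 → Eb6. G to E spans 3 letter names, so the interval is some kind of third.
Eb6 to G6 is 4 semitones, which makes it a major third; the second version is lower, so the direction is down.
Checking another pair — Gb5 → Ebb5 — gives the same interval.

down a major third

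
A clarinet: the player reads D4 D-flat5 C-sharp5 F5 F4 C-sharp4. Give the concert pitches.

B3 Bb4 A#4 D5 D4 A#3

The A clarinet sounds a minor third below written, so transpose each written note down a minor third.
D4 gives B3
Db5 gives Bb4
C#5 gives A#4
F5 gives D5
F4 gives D4
C#4 gives A#3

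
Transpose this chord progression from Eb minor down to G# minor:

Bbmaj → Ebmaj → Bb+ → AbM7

D#maj G#maj D#+ C#M7

Eb minor down to G# minor is a diminished sixth; each chord root moves by that interval while the quality stays the same.
Bbmaj: root Bb down a diminished sixth → D#, giving D#maj.
Ebmaj: root Eb down a diminished sixth → G#, giving G#maj.
Bb+: root Bb down a diminished sixth → D#, giving D#+.
AbM7: root Ab down a diminished sixth → C#, giving C#M7.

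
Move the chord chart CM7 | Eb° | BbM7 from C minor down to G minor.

GM7 Bb° FM7

C minor down to G minor is a perfect fourth; each chord root moves by that interval while the quality stays the same.
CM7: root C down a perfect fourth → G, giving GM7.
Eb°: root Eb down a perfect fourth → Bb, giving Bb°.
BbM7: root Bb down a perfect fourth → F, giving FM7.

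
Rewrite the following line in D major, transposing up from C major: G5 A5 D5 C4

C major to D major up is a major second, so every note moves up by that interval.
G5 becomes A5
A5 becomes B5
D5 becomes E5
C4 becomes D4

A5 B5 E5 D4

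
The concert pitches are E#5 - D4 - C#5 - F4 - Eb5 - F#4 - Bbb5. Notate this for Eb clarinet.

The Eb clarinet sounds a minor third above written, so the written part must be a minor third below concert — transpose each note down.
E#5 becomes C##5
D4 becomes B3
C#5 becomes A#4
F4 becomes D4
Eb5 becomes C5
F#4 becomes D#4
Bbb5 becomes Gb5

C##5 B3 A#4 D4 C5 D#4 Gb5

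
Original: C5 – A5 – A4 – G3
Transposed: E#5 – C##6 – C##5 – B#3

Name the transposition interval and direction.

up an augmented third

Take the first pair: C5 → E#5. C to E spans 3 letter names, so the interval is some kind of third.
C5 to E#5 is 5 semitones, which makes it an augmented third; the second version is higher, so the direction is up.
Checking another pair — G3 → B#3 — gives the same interval.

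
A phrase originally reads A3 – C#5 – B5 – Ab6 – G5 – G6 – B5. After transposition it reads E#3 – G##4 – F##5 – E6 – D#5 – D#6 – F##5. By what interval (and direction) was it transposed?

From A3 to E#3 is 4 letter names — a fourth of some quality.
E#3 to A3 is 4 semitones, which makes it a diminished fourth; the second version is lower, so the direction is down.
Checking another pair — B5 → F##5 — gives the same interval.

down a diminished fourth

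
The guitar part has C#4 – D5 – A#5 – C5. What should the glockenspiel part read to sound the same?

C#1 D2 A#2 C2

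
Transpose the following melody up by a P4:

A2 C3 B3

D3 F3 E4

A2 → D3
C3 → F3
B3 → E4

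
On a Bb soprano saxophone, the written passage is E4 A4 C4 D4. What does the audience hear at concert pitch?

D4 G4 Bb3 C4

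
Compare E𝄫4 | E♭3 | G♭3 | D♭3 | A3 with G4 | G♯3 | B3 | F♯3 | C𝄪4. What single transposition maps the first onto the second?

From Ebb4 to G4 is 3 letter names — a third of some quality.
Ebb4 to G4 is 5 semitones, which makes it an augmented third; the second version is higher, so the direction is up.
Checking another pair — A3 → C##4 — gives the same interval.

up an augmented third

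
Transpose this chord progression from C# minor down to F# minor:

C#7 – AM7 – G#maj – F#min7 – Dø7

C# minor down to F# minor is a perfect fifth; each chord root moves by that interval while the quality stays the same.
C#7: root C# down a perfect fifth → F#, giving F#7.
AM7: root A down a perfect fifth → D, giving DM7.
G#maj: root G# down a perfect fifth → C#, giving C#maj.
F#min7: root F# down a perfect fifth → B, giving Bmin7.
Dø7: root D down a perfect fifth → G, giving Gø7.

F#7 DM7 C#maj Bmin7 Gø7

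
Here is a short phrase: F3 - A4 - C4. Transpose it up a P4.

Bb3 D5 F4

F3 → Bb3
A4 → D5
C4 → F4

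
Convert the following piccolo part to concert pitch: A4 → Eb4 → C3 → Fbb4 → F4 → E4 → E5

Written C4 on the piccolo sounds as C5, a perfect octave higher; apply that shift to every note.
A4 -> A5
Eb4 -> Eb5
C3 -> C4
Fbb4 -> Fbb5
F4 -> F5
E4 -> E5
E5 -> E6

A5 Eb5 C4 Fbb5 F5 E5 E6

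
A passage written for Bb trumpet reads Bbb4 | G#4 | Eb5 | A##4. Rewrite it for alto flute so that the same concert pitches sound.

First find concert pitch: the Bb trumpet sounds a major second below written, so Bbb4 G#4 Eb5 A##4 sounds Abb4 F#4 Db5 G##4.
Then write for alto flute: it sounds a perfect fourth below written, so the part must be a perfect fourth above concert.
Abb4 → Dbb5
F#4 → B4
Db5 → Gb5
G##4 → C##5

Dbb5 B4 Gb5 C##5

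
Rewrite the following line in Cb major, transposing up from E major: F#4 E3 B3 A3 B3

From E up to Cb is a diminished sixth; apply that to each pitch.
F#4 gives Db5
E3 gives Cb4
B3 gives Gb4
A3 gives Fb4
B3 gives Gb4

Db5 Cb4 Gb4 Fb4 Gb4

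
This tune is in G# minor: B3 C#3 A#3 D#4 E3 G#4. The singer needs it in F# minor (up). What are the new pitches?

A4 B3 G#4 C#5 D4 F#5

From G# up to F# is a minor seventh; apply that to each pitch.
B3 to A4
C#3 to B3
A#3 to G#4
D#4 to C#5
E3 to D4
G#4 to F#5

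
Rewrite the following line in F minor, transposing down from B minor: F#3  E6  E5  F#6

B minor to F minor down is an augmented fourth, so every note moves down by that interval.
F#3 -> C3
E6 -> Bb5
E5 -> Bb4
F#6 -> C6

C3 Bb5 Bb4 C6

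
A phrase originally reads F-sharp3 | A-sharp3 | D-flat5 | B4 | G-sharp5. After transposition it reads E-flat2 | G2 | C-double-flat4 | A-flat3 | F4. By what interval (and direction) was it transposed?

Take the first pair: F#3 → Eb2. F to E spans 9 letter names, so the interval is some kind of ninth.
Eb2 to F#3 is 15 semitones, which makes it an augmented ninth; the second version is lower, so the direction is down.
Checking another pair — G#5 → F4 — gives the same interval.

down an augmented ninth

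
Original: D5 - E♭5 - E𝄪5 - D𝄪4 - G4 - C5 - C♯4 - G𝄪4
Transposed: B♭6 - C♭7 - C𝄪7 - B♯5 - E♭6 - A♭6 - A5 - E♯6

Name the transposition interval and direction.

up a minor thirteenth

Take the first pair: D5 → Bb6. D to B spans 13 letter names, so the interval is some kind of thirteenth.
D5 to Bb6 is 20 semitones, which makes it a minor thirteenth; the second version is higher, so the direction is up.
Checking another pair — G##4 → E#6 — gives the same interval.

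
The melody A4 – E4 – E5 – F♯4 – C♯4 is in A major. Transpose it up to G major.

From A up to G is a minor seventh; apply that to each pitch.
A4 -> G5
E4 -> D5
E5 -> D6
F#4 -> E5
C#4 -> B4

G5 D5 D6 E5 B4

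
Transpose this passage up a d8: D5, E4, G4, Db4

A diminished octave up from D5 gives Db6.
E4: an octave up reaches E, and 11 semitones makes it Eb5.
G4: an octave up reaches G, and 11 semitones makes it Gb5.
Db4: an octave up reaches D, and 11 semitones makes it Dbb5.

Db6 Eb5 Gb5 Dbb5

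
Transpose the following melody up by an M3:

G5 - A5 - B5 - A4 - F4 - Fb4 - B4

G5 to B5
A5 to C#6
B5 to D#6
A4 to C#5
F4 to A4
Fb4 to Ab4
B4 to D#5

B5 C#6 D#6 C#5 A4 Ab4 D#5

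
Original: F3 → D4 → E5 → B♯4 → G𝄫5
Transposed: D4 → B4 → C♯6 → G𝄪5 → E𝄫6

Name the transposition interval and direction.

up a major sixth

From F3 to D4 is 6 letter names — a sixth of some quality.
F3 to D4 is 9 semitones, which makes it a major sixth; the second version is higher, so the direction is up.
Checking another pair — Gbb5 → Ebb6 — gives the same interval.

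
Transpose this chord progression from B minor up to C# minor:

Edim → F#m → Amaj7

F#dim G#m Bmaj7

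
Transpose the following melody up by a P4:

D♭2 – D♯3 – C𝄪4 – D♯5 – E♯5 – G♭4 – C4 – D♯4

A perfect fourth up from Db2 gives Gb2.
A perfect fourth up from D#3 gives G#3.
C##4 up a perfect fourth is F##4.
D#5 up a perfect fourth is G#5.
A perfect fourth up from E#5 gives A#5.
Gb4: a fourth up reaches C, and 5 semitones makes it Cb5.
A perfect fourth up from C4 gives F4.
D#4: a fourth up reaches G, and 5 semitones makes it G#4.

Gb2 G#3 F##4 G#5 A#5 Cb5 F4 G#4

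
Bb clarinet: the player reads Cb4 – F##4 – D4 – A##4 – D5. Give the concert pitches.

Bbb3 E#4 C4 G##4 C5

The Bb clarinet sounds a major second below written, so transpose each written note down a major second.
Cb4 → Bbb3
F##4 → E#4
D4 → C4
A##4 → G##4
D5 → C5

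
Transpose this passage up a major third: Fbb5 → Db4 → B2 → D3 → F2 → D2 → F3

Abb5 F4 D#3 F#3 A2 F#2 A3

Fbb5 becomes Abb5
Db4 becomes F4
B2 becomes D#3
D3 becomes F#3
F2 becomes A2
D2 becomes F#2
F3 becomes A3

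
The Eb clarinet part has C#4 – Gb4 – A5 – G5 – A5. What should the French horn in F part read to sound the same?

First find concert pitch: the Eb clarinet sounds a minor third above written, so C#4 Gb4 A5 G5 A5 sounds E4 Bbb4 C6 Bb5 C6.
Then write for French horn in F: it sounds a perfect fifth below written, so the part must be a perfect fifth above concert.
E4 → B4
Bbb4 → Fb5
C6 → G6
Bb5 → F6
C6 → G6

B4 Fb5 G6 F6 G6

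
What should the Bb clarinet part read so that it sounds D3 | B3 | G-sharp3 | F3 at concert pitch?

E3 C#4 A#3 G3

Written C4 sounds as Bb3 on the Bb clarinet, so concert pitches are written a major second up.
D3 gives E3
B3 gives C#4
G#3 gives A#3
F3 gives G3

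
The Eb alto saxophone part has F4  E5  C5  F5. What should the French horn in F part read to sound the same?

Eb4 D5 Bb4 Eb5

First find concert pitch: the Eb alto saxophone sounds a major sixth below written, so F4 E5 C5 F5 sounds Ab3 G4 Eb4 Ab4.
Then write for French horn in F: it sounds a perfect fifth below written, so the part must be a perfect fifth above concert.
Ab3 → Eb4
G4 → D5
Eb4 → Bb4
Ab4 → Eb5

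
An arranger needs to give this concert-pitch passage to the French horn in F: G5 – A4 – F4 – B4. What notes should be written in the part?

D6 E5 C5 F#5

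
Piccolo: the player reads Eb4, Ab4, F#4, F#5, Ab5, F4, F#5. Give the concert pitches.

Eb5 Ab5 F#5 F#6 Ab6 F5 F#6

The piccolo sounds a perfect octave above written, so transpose each written note up a perfect octave.
Eb4 → Eb5
Ab4 → Ab5
F#4 → F#5
F#5 → F#6
Ab5 → Ab6
F4 → F5
F#5 → F#6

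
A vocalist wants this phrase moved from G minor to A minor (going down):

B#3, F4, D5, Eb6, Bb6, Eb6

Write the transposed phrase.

G minor to A minor down is a minor seventh, so every note moves down by that interval.
B#3 to C##3
F4 to G3
D5 to E4
Eb6 to F5
Bb6 to C6
Eb6 to F5

C##3 G3 E4 F5 C6 F5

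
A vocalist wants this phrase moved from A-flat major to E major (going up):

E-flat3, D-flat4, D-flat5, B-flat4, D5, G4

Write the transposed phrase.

A-flat major to E major up is an augmented fifth, so every note moves up by that interval.
Eb3 to B3
Db4 to A4
Db5 to A5
Bb4 to F#5
D5 to A#5
G4 to D#5

B3 A4 A5 F#5 A#5 D#5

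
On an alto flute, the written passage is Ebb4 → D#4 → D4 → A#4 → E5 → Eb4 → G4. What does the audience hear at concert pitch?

Written C4 on the alto flute sounds as G3, a perfect fourth lower; apply that shift to every note.
Ebb4 -> Bbb3
D#4 -> A#3
D4 -> A3
A#4 -> E#4
E5 -> B4
Eb4 -> Bb3
G4 -> D4

Bbb3 A#3 A3 E#4 B4 Bb3 D4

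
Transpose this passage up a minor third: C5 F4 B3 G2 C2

Eb5 Ab4 D4 Bb2 Eb2

C5 → Eb5
F4 → Ab4
B3 → D4
G2 → Bb2
C2 → Eb2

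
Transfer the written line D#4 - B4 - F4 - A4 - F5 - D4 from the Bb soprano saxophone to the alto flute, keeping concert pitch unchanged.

F#4 D5 Ab4 C5 Ab5 F4

First find concert pitch: the Bb soprano saxophone sounds a major second below written, so D#4 B4 F4 A4 F5 D4 sounds C#4 A4 Eb4 G4 Eb5 C4.
Then write for alto flute: it sounds a perfect fourth below written, so the part must be a perfect fourth above concert.
C#4 → F#4
A4 → D5
Eb4 → Ab4
G4 → C5
Eb5 → Ab5
C4 → F4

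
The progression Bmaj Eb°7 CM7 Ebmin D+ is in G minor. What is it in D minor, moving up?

G minor up to D minor is a perfect fifth; each chord root moves by that interval while the quality stays the same.
Bmaj: root B up a perfect fifth → F#, giving F#maj.
Eb°7: root Eb up a perfect fifth → Bb, giving Bb°7.
CM7: root C up a perfect fifth → G, giving GM7.
Ebmin: root Eb up a perfect fifth → Bb, giving Bbmin.
D+: root D up a perfect fifth → A, giving A+.

F#maj Bb°7 GM7 Bbmin A+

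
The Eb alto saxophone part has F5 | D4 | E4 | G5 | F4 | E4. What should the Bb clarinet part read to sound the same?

First find concert pitch: the Eb alto saxophone sounds a major sixth below written, so F5 D4 E4 G5 F4 E4 sounds Ab4 F3 G3 Bb4 Ab3 G3.
Then write for Bb clarinet: it sounds a major second below written, so the part must be a major second above concert.
Ab4 → Bb4
F3 → G3
G3 → A3
Bb4 → C5
Ab3 → Bb3
G3 → A3

Bb4 G3 A3 C5 Bb3 A3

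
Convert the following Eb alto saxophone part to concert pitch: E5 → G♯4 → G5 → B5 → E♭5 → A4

G4 B3 Bb4 D5 Gb4 C4

The Eb alto saxophone sounds a major sixth below written, so transpose each written note down a major sixth.
E5 becomes G4
G#4 becomes B3
G5 becomes Bb4
B5 becomes D5
Eb5 becomes Gb4
A4 becomes C4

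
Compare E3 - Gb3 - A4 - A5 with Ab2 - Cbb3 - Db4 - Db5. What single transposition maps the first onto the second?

down an augmented fifth

Take the first pair: E3 → Ab2. E to A spans 5 letter names, so the interval is some kind of fifth.
Ab2 to E3 is 8 semitones, which makes it an augmented fifth; the second version is lower, so the direction is down.
Checking another pair — A5 → Db5 — gives the same interval.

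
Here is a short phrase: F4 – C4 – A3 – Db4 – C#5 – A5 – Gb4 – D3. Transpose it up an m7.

Eb5 Bb4 G4 Cb5 B5 G6 Fb5 C4

F4 to Eb5
C4 to Bb4
A3 to G4
Db4 to Cb5
C#5 to B5
A5 to G6
Gb4 to Fb5
D3 to C4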